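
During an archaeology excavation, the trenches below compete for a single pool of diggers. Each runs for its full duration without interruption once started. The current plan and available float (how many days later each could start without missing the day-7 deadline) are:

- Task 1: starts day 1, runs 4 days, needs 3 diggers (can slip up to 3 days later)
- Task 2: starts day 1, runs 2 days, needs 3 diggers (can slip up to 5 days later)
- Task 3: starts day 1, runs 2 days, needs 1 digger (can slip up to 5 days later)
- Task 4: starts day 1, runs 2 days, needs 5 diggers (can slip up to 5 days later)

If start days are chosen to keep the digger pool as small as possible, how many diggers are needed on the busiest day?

Early-start (Task 1@1, Task 2@1, Task 3@1, Task 4@1) gives peak 12: d1:12  d2:12  d3:3  d4:3  d5:0  d6:0  d7:0.
Shift Task 3→3, Task 4→5.
Schedule Task 1@1, Task 2@1, Task 3@3, Task 4@5: d1:6  d2:6  d3:4  d4:4  d5:5  d6:5  d7:0 — peak 6.

6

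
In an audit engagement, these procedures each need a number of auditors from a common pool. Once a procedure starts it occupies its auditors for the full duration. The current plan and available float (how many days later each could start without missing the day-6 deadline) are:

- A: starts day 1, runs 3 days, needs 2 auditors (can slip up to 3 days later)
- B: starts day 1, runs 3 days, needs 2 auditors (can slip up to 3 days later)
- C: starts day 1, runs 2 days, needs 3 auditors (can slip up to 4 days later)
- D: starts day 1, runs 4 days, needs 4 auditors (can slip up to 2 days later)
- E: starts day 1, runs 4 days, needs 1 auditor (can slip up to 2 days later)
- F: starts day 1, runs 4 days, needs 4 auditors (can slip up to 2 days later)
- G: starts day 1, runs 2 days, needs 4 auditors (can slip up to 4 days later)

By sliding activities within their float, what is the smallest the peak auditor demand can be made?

11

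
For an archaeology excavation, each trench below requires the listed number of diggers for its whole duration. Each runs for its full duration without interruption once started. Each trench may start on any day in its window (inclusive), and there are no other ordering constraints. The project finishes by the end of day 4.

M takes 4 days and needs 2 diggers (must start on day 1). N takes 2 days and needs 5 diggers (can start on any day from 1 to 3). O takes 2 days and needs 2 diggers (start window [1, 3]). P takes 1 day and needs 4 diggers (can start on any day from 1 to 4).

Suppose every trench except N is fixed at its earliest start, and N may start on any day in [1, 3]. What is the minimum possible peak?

8

N@1: d1:13  d2:9  d3:2  d4:2 → peak 13
N@2: d1:8  d2:9  d3:7  d4:2 → peak 9
N@3: d1:8  d2:4  d3:7  d4:7 → peak 8
Best is N@3, peak 8.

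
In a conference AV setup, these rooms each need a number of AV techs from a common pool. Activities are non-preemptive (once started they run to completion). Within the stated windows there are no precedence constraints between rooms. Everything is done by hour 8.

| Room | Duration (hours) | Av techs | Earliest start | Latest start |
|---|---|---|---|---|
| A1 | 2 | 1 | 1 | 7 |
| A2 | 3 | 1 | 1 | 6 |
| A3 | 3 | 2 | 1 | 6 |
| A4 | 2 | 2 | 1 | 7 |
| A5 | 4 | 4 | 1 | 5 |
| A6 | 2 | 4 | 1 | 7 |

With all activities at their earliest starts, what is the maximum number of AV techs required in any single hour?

14

Early-start schedule: A1@1, A2@1, A3@1, A4@1, A5@1, A6@1.
Load per hour: hour 1: 14, hour 2: 14, hour 3: 7, hour 4: 4, hour 5: 0, hour 6: 0, hour 7: 0, hour 8: 0.
Peak is 14.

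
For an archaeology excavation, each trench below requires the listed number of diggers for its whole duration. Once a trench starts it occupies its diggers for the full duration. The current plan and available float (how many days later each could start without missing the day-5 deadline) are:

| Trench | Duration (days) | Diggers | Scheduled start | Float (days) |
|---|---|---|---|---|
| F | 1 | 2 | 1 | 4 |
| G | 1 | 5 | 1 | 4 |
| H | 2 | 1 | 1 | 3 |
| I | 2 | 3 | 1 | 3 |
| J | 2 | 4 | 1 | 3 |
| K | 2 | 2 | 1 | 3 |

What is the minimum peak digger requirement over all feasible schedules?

6

Early-start (F@1, G@1, H@1, I@1, J@1, K@1) gives peak 17: d1:17  d2:10  d3:0  d4:0  d5:0.
Shift G→3, J→4, K→4.
Schedule F@1, G@3, H@1, I@1, J@4, K@4: d1:6  d2:4  d3:5  d4:6  d5:6 — peak 6.
Total digger-days = 27 over 5 days ⇒ peak ≥ ⌈27/5⌉ = 6, so 6 is optimal.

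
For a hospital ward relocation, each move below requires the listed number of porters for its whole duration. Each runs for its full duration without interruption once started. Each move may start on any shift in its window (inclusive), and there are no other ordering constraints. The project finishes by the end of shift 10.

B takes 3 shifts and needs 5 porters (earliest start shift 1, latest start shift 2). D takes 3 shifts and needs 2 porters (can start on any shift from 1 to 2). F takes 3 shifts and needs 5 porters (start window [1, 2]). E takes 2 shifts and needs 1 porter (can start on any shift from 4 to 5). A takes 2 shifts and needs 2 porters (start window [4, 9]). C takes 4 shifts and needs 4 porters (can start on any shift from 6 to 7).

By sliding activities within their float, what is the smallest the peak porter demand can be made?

12

Schedule B@1, D@1, F@1, E@4, A@4, C@6: s1:12  s2:12  s3:12  s4:3  s5:3  s6:4  s7:4  s8:4  s9:4  s10:0 — peak 12.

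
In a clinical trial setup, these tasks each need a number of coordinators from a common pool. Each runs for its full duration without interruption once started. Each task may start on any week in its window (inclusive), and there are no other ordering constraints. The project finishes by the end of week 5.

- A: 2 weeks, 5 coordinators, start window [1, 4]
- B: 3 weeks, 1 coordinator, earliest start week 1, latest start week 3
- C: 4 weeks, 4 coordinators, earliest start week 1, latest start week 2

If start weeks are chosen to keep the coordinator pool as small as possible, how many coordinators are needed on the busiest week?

9

Early-start (A@1, B@1, C@1) gives peak 10: w1:10  w2:10  w3:5  w4:4  w5:0.
Shift B→3.
Schedule A@1, B@3, C@1: w1:9  w2:9  w3:5  w4:5  w5:1 — peak 9.
No arrangement of the 24 feasible schedules does better.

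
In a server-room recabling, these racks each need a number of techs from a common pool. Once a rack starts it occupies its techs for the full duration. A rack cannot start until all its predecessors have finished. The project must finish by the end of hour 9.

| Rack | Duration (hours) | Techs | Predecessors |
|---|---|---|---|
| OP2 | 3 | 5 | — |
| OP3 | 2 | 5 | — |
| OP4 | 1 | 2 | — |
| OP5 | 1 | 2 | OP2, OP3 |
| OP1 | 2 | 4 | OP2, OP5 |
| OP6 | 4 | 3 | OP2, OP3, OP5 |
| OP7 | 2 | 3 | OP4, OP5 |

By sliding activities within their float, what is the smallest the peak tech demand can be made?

Early-start (OP2@1, OP3@1, OP4@1, OP5@4, OP1@5, OP6@5, OP7@5) gives peak 12: h1:12  h2:10  h3:5  h4:2  h5:10  h6:10  h7:3  h8:3  h9:0.
Shift OP4→3.
Schedule OP2@1, OP3@1, OP4@3, OP5@4, OP1@5, OP6@5, OP7@5: h1:10  h2:10  h3:7  h4:2  h5:10  h6:10  h7:3  h8:3  h9:0 — peak 10.

10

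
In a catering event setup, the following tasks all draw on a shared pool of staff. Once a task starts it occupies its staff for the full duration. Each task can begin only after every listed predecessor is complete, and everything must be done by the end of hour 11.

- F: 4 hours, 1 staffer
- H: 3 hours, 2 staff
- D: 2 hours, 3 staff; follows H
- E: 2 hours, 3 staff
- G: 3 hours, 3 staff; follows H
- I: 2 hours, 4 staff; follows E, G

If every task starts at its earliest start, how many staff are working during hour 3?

At early start, hour 3 has: F, H.
Demand: 1 + 2 = 3.

3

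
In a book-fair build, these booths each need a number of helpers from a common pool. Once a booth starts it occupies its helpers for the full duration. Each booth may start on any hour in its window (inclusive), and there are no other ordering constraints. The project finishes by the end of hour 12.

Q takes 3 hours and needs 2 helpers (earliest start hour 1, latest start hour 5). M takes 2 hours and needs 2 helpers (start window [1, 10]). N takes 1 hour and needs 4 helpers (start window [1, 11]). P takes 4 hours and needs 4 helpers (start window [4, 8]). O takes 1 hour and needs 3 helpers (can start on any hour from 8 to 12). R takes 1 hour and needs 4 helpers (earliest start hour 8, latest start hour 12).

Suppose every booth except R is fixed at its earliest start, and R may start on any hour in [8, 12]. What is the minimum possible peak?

R@8: h1:8  h2:4  h3:2  h4:4  h5:4  h6:4  h7:4  h8:7  h9:0  h10:0  h11:0  h12:0 → peak 8
R@9: h1:8  h2:4  h3:2  h4:4  h5:4  h6:4  h7:4  h8:3  h9:4  h10:0  h11:0  h12:0 → peak 8
R@10: h1:8  h2:4  h3:2  h4:4  h5:4  h6:4  h7:4  h8:3  h9:0  h10:4  h11:0  h12:0 → peak 8
R@11: h1:8  h2:4  h3:2  h4:4  h5:4  h6:4  h7:4  h8:3  h9:0  h10:0  h11:4  h12:0 → peak 8
R@12: h1:8  h2:4  h3:2  h4:4  h5:4  h6:4  h7:4  h8:3  h9:0  h10:0  h11:0  h12:4 → peak 8
Best is R@8, peak 8.

8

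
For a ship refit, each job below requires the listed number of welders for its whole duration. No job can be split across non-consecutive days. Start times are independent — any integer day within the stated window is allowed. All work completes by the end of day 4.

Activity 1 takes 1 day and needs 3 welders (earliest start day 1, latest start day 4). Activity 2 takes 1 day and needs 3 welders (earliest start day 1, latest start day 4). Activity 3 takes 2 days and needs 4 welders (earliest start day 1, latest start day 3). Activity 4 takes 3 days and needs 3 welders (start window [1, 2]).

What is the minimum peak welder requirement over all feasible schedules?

Early-start (Activity 1@1, Activity 2@1, Activity 3@1, Activity 4@1) gives peak 13: d1:13  d2:7  d3:3  d4:0.
Shift Activity 3→2, Activity 4→2.
Schedule Activity 1@1, Activity 2@1, Activity 3@2, Activity 4@2: d1:6  d2:7  d3:7  d4:3 — peak 7.

7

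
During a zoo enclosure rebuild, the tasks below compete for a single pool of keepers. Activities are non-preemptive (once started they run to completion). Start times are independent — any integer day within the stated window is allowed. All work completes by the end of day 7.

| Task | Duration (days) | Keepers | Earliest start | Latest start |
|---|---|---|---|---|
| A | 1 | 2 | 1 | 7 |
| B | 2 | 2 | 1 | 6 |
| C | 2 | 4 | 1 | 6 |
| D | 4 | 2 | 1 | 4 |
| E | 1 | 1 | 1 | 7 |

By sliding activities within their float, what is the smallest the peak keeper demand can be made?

Early-start (A@1, B@1, C@1, D@1, E@1) gives peak 11: d1:11  d2:8  d3:2  d4:2  d5:0  d6:0  d7:0.
Shift C→6, D→2, E→3.
Schedule A@1, B@1, C@6, D@2, E@3: d1:4  d2:4  d3:3  d4:2  d5:2  d6:4  d7:4 — peak 4.
Total keeper-days = 23 over 7 days ⇒ peak ≥ ⌈23/7⌉ = 4, so 4 is optimal.

4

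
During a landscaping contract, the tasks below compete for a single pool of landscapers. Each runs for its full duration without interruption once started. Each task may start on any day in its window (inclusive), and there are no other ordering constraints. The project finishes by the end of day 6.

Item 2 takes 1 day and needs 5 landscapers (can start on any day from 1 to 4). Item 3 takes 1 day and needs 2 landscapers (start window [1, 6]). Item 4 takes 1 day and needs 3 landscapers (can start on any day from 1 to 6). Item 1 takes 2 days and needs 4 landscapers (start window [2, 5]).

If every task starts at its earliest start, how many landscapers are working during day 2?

At early start, day 2 has: Item 1.
Demand: 4 = 4.

4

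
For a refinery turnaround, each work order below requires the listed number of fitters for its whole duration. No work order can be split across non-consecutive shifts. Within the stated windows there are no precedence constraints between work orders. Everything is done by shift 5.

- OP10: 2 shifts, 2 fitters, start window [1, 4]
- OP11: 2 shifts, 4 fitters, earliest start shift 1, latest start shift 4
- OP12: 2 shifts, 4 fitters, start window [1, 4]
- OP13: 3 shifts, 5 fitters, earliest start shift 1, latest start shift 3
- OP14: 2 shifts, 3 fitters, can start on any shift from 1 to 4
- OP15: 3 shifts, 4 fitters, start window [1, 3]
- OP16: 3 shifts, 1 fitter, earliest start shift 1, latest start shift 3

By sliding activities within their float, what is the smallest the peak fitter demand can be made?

Early-start (OP10@1, OP11@1, OP12@1, OP13@1, OP14@1, OP15@1, OP16@1) gives peak 23: s1:23  s2:23  s3:10  s4:0  s5:0.
Shift OP13→3, OP14→4, OP15→3.
Schedule OP10@1, OP11@1, OP12@1, OP13@3, OP14@4, OP15@3, OP16@1: s1:11  s2:11  s3:10  s4:12  s5:12 — peak 12.
Total fitter-shifts = 56 over 5 shifts ⇒ peak ≥ ⌈56/5⌉ = 12, so 12 is optimal.

12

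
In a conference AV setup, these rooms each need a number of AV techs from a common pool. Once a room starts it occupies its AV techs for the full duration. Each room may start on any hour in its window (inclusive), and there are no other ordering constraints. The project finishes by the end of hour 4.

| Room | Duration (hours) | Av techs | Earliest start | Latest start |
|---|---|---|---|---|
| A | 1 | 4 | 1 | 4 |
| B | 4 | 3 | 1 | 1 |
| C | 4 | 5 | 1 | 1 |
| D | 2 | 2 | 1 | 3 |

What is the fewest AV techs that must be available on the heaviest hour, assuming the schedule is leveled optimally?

Early-start (A@1, B@1, C@1, D@1) gives peak 14: h1:14  h2:10  h3:8  h4:8.
Shift D→2.
Schedule A@1, B@1, C@1, D@2: h1:12  h2:10  h3:10  h4:8 — peak 12.
No arrangement of the 12 feasible schedules does better.

12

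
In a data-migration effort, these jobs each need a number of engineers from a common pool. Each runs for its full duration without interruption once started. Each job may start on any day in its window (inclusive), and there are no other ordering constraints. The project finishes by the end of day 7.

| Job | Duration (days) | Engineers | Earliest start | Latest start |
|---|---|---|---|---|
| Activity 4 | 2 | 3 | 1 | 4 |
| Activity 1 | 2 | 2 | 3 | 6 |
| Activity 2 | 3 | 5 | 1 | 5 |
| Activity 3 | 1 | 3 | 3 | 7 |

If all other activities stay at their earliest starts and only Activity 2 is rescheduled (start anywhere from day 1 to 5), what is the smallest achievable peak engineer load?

Activity 2@1: d1:8  d2:8  d3:10  d4:2  d5:0  d6:0  d7:0 → peak 10
Activity 2@2: d1:3  d2:8  d3:10  d4:7  d5:0  d6:0  d7:0 → peak 10
Activity 2@3: d1:3  d2:3  d3:10  d4:7  d5:5  d6:0  d7:0 → peak 10
Activity 2@4: d1:3  d2:3  d3:5  d4:7  d5:5  d6:5  d7:0 → peak 7
Activity 2@5: d1:3  d2:3  d3:5  d4:2  d5:5  d6:5  d7:5 → peak 5
Best is Activity 2@5, peak 5.

5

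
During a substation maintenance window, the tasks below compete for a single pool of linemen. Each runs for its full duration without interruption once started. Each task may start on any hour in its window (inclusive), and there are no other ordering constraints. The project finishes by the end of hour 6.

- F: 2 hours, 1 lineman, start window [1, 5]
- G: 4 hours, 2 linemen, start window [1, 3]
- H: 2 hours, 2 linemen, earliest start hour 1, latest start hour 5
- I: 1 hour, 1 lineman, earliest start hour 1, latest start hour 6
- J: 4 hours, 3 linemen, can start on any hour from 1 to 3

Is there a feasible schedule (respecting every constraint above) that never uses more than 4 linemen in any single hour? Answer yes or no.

no

Total lineman-hours = 27; over 6 hours the average is 27/6 > 4, so some hour must exceed 4.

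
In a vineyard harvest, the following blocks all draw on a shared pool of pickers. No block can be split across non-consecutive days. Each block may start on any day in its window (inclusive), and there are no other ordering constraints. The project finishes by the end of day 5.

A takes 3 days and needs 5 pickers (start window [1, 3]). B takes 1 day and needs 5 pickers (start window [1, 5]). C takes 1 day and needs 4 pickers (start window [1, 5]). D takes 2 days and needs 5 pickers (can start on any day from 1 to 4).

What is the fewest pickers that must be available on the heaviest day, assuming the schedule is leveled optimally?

10

Early-start (A@1, B@1, C@1, D@1) gives peak 19: d1:19  d2:10  d3:5  d4:0  d5:0.
Shift C→2, D→3.
Schedule A@1, B@1, C@2, D@3: d1:10  d2:9  d3:10  d4:5  d5:0 — peak 10.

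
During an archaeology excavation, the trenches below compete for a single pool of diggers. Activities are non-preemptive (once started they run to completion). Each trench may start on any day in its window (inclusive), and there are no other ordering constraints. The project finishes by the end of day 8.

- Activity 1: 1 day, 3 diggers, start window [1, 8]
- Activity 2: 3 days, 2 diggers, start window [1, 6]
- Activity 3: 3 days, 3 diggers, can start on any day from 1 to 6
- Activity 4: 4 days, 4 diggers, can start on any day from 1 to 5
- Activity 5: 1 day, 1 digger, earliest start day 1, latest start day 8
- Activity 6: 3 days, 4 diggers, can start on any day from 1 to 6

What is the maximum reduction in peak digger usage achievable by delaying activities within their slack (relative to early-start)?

10

Early-start peak: d1:17  d2:13  d3:13  d4:4  d5:0  d6:0  d7:0  d8:0 ⇒ 17.
Leveled (Activity 1@1, Activity 2@1, Activity 3@4, Activity 4@2, Activity 5@1, Activity 6@6): d1:6  d2:6  d3:6  d4:7  d5:7  d6:7  d7:4  d8:4 ⇒ 7.
Reduction 17 − 7 = 10.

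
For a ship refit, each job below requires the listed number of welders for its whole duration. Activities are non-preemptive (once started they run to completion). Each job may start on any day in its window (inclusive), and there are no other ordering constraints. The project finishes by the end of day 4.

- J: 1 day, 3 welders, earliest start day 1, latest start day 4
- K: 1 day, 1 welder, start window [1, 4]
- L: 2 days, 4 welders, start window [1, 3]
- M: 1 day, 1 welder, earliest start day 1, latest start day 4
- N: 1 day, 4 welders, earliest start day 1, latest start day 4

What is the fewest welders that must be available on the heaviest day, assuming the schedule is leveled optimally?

5

Early-start (J@1, K@1, L@1, M@1, N@1) gives peak 13: d1:13  d2:4  d3:0  d4:0.
Shift L→2, N→4.
Schedule J@1, K@1, L@2, M@1, N@4: d1:5  d2:4  d3:4  d4:4 — peak 5.
Total welder-days = 17 over 4 days ⇒ peak ≥ ⌈17/4⌉ = 5, so 5 is optimal.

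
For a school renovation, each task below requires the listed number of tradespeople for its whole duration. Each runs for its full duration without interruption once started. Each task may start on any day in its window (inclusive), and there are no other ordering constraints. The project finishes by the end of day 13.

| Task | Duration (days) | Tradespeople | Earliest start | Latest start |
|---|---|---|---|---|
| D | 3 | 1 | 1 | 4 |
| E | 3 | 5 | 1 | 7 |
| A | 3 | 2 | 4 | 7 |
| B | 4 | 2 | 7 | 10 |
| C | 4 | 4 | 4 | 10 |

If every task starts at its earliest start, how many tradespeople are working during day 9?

At early start, day 9 has: B.
Demand: 2 = 2.

2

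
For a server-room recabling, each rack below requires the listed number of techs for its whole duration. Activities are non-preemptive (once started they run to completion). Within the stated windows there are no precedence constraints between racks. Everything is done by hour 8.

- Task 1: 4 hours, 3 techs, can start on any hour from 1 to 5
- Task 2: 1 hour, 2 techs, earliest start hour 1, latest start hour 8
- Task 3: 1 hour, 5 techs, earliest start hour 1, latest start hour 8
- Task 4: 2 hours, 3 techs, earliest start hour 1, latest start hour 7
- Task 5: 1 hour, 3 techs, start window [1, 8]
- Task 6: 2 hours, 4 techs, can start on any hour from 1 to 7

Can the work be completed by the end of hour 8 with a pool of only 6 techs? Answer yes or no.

Schedule Task 1@1, Task 2@1, Task 3@5, Task 4@2, Task 5@4, Task 6@6: h1:5  h2:6  h3:6  h4:6  h5:5  h6:4  h7:4  h8:0 — peak 6 ≤ 6.

yes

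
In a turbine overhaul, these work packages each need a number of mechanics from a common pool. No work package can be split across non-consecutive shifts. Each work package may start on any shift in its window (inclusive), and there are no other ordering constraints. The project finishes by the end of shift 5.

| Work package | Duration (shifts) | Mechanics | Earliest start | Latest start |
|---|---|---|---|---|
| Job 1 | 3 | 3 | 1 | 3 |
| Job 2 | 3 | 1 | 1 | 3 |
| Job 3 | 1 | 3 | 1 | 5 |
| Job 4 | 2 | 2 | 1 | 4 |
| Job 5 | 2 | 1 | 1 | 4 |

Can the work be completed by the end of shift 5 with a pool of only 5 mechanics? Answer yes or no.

Schedule Job 1@1, Job 2@1, Job 3@4, Job 4@4, Job 5@1: s1:5  s2:5  s3:4  s4:5  s5:2 — peak 5 ≤ 5.

yes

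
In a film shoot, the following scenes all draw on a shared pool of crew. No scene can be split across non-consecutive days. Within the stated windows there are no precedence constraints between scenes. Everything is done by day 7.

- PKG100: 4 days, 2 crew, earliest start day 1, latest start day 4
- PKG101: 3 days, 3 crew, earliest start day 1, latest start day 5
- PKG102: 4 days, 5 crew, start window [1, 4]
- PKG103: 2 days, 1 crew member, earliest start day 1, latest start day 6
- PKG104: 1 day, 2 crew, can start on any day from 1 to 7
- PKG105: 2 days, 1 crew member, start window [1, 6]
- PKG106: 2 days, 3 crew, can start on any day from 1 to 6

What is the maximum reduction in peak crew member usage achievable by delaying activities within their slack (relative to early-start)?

9

Early-start peak: d1:17  d2:15  d3:10  d4:7  d5:0  d6:0  d7:0 ⇒ 17.
Leveled (PKG100@1, PKG101@1, PKG102@4, PKG103@1, PKG104@1, PKG105@2, PKG106@5): d1:8  d2:7  d3:6  d4:7  d5:8  d6:8  d7:5 ⇒ 8.
Reduction 17 − 8 = 9.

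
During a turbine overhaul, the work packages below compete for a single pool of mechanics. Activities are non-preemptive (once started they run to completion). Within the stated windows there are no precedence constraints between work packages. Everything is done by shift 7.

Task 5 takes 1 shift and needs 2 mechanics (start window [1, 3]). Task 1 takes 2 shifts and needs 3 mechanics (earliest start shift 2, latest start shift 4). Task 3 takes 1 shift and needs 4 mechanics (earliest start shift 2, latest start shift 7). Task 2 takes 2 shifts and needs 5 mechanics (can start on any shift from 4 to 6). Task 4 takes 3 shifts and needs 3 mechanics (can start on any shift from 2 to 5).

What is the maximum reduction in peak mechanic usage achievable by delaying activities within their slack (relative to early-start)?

Early-start peak: s1:2  s2:10  s3:6  s4:8  s5:5  s6:0  s7:0 ⇒ 10.
Leveled (Task 5@1, Task 1@2, Task 3@5, Task 2@6, Task 4@2): s1:2  s2:6  s3:6  s4:3  s5:4  s6:5  s7:5 ⇒ 6.
Reduction 10 − 6 = 4.

4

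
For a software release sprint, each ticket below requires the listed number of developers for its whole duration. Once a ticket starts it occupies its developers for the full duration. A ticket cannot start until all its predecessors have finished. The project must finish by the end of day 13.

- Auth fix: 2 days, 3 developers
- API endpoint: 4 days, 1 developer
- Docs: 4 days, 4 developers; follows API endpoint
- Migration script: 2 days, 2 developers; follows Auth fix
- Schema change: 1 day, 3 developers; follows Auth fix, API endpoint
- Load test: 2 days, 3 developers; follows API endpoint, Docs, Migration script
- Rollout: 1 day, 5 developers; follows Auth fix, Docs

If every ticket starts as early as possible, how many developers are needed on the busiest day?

8

Early-start schedule: Auth fix@1, API endpoint@1, Docs@5, Migration script@3, Schema change@5, Load test@9, Rollout@9.
Load per day: day 1: 4, day 2: 4, day 3: 3, day 4: 3, day 5: 7, day 6: 4, day 7: 4, day 8: 4, day 9: 8, day 10: 3, day 11: 0, day 12: 0, day 13: 0.
Peak is 8.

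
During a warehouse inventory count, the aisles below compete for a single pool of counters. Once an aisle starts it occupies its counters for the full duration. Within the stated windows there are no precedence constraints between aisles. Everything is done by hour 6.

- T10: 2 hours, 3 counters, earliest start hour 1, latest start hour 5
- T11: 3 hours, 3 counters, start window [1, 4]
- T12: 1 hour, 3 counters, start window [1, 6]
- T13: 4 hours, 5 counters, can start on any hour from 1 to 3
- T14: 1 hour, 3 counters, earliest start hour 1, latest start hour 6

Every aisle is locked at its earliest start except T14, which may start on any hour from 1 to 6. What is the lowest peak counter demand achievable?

14

T14@1: h1:17  h2:11  h3:8  h4:5  h5:0  h6:0 → peak 17
T14@2: h1:14  h2:14  h3:8  h4:5  h5:0  h6:0 → peak 14
T14@3: h1:14  h2:11  h3:11  h4:5  h5:0  h6:0 → peak 14
T14@4: h1:14  h2:11  h3:8  h4:8  h5:0  h6:0 → peak 14
T14@5: h1:14  h2:11  h3:8  h4:5  h5:3  h6:0 → peak 14
T14@6: h1:14  h2:11  h3:8  h4:5  h5:0  h6:3 → peak 14
Best is T14@2, peak 14.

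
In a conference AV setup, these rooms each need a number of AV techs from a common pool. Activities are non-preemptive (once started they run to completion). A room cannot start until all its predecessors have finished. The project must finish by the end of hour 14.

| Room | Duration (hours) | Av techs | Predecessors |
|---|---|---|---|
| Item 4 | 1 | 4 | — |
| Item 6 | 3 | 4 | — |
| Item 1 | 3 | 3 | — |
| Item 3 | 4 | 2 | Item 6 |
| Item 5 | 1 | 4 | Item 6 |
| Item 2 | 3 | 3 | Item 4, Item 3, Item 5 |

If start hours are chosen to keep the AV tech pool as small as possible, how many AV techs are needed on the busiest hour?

5

Early-start (Item 4@1, Item 6@1, Item 1@1, Item 3@4, Item 5@4, Item 2@8) gives peak 11: h1:11  h2:7  h3:7  h4:6  h5:2  h6:2  h7:2  h8:3  h9:3  h10:3  h11:0  h12:0  h13:0  h14:0.
Shift Item 6→2, Item 1→5, Item 3→5, Item 5→9, Item 2→10.
Schedule Item 4@1, Item 6@2, Item 1@5, Item 3@5, Item 5@9, Item 2@10: h1:4  h2:4  h3:4  h4:4  h5:5  h6:5  h7:5  h8:2  h9:4  h10:3  h11:3  h12:3  h13:0  h14:0 — peak 5.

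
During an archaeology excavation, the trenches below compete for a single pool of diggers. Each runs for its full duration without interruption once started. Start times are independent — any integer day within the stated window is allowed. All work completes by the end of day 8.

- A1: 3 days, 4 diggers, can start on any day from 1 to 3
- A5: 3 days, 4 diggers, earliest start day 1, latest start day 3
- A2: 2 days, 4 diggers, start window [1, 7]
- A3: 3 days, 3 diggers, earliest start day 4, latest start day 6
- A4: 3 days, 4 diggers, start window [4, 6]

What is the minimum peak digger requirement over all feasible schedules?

8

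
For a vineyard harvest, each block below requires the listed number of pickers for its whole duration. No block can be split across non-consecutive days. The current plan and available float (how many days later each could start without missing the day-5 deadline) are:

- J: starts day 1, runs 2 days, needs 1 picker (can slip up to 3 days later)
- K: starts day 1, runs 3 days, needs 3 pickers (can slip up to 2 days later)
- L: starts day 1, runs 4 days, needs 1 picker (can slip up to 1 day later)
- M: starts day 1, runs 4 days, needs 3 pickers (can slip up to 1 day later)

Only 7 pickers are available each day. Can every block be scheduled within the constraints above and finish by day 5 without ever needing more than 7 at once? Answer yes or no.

Schedule J@1, K@3, L@1, M@1: d1:5  d2:5  d3:7  d4:7  d5:3 — peak 7 ≤ 7.

yes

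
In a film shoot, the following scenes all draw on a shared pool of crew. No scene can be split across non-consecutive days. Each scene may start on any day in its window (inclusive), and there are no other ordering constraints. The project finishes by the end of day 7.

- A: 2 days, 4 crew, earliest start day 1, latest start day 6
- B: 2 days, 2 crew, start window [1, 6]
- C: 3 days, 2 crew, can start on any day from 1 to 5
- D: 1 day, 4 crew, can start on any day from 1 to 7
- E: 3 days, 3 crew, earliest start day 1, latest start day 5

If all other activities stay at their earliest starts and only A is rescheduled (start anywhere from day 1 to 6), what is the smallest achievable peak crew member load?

11

A@1: d1:15  d2:11  d3:5  d4:0  d5:0  d6:0  d7:0 → peak 15
A@2: d1:11  d2:11  d3:9  d4:0  d5:0  d6:0  d7:0 → peak 11
A@3: d1:11  d2:7  d3:9  d4:4  d5:0  d6:0  d7:0 → peak 11
A@4: d1:11  d2:7  d3:5  d4:4  d5:4  d6:0  d7:0 → peak 11
A@5: d1:11  d2:7  d3:5  d4:0  d5:4  d6:4  d7:0 → peak 11
A@6: d1:11  d2:7  d3:5  d4:0  d5:0  d6:4  d7:4 → peak 11
Best is A@2, peak 11.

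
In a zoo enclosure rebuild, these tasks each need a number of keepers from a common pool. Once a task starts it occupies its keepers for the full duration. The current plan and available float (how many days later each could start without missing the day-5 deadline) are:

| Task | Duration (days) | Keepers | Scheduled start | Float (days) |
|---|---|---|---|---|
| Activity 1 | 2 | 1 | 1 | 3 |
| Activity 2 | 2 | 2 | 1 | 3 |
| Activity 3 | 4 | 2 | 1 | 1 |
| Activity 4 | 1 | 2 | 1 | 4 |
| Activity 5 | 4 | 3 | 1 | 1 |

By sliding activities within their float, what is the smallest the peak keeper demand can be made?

7

Early-start (Activity 1@1, Activity 2@1, Activity 3@1, Activity 4@1, Activity 5@1) gives peak 10: d1:10  d2:8  d3:5  d4:5  d5:0.
Shift Activity 2→3, Activity 5→2.
Schedule Activity 1@1, Activity 2@3, Activity 3@1, Activity 4@1, Activity 5@2: d1:5  d2:6  d3:7  d4:7  d5:3 — peak 7.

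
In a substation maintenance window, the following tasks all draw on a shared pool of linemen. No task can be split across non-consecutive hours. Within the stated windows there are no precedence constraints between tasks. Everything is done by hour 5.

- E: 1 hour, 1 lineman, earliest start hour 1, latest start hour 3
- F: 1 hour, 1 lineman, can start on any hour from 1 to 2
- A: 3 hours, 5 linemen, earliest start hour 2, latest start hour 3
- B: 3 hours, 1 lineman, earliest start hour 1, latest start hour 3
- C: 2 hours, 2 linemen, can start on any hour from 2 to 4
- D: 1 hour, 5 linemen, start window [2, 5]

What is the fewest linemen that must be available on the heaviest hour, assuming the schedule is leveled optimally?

7

Early-start (E@1, F@1, A@2, B@1, C@2, D@2) gives peak 13: h1:3  h2:13  h3:8  h4:5  h5:0.
Shift C→4, D→5.
Schedule E@1, F@1, A@2, B@1, C@4, D@5: h1:3  h2:6  h3:6  h4:7  h5:7 — peak 7.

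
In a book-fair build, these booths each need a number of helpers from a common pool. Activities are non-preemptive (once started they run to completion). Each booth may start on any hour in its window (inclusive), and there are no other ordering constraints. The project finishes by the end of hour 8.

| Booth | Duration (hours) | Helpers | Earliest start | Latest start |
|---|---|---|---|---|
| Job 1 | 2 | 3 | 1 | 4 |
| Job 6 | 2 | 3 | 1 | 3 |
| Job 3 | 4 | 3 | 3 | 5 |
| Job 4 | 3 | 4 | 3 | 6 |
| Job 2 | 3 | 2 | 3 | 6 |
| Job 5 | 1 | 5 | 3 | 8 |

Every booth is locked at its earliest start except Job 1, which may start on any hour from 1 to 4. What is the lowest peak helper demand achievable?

14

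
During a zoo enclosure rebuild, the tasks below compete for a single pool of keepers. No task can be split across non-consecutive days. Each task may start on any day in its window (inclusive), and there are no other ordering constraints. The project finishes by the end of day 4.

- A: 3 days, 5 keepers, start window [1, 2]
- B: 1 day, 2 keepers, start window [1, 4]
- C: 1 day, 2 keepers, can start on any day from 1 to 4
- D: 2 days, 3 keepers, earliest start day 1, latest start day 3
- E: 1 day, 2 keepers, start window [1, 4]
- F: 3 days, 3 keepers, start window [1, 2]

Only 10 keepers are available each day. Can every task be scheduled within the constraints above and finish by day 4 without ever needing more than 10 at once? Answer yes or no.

The minimum achievable peak is 11; 10 < 11, so no feasible schedule stays within the cap.

no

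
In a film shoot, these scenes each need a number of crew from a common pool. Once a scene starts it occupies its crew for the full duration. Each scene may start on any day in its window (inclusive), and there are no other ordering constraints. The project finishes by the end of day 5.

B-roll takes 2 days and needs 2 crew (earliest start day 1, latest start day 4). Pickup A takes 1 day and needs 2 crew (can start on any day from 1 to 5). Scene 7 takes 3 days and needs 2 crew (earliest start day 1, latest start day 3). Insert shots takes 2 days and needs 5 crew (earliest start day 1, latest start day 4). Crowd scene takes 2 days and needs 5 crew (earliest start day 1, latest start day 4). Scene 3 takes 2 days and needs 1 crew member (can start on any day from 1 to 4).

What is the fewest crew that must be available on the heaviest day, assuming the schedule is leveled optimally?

8

Early-start (B-roll@1, Pickup A@1, Scene 7@1, Insert shots@1, Crowd scene@1, Scene 3@1) gives peak 17: d1:17  d2:15  d3:2  d4:0  d5:0.
Shift Scene 7→3, Insert shots→2, Crowd scene→4.
Schedule B-roll@1, Pickup A@1, Scene 7@3, Insert shots@2, Crowd scene@4, Scene 3@1: d1:5  d2:8  d3:7  d4:7  d5:7 — peak 8.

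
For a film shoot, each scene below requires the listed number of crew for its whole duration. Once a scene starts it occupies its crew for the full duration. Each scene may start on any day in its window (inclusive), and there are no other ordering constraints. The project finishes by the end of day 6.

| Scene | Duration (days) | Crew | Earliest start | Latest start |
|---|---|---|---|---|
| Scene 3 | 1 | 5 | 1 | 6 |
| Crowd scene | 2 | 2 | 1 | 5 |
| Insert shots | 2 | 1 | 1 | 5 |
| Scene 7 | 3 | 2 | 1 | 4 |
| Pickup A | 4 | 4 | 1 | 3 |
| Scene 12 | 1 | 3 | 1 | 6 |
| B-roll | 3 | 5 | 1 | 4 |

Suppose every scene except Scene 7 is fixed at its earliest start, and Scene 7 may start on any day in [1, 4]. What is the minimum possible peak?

Scene 7@1: d1:22  d2:14  d3:11  d4:4  d5:0  d6:0 → peak 22
Scene 7@2: d1:20  d2:14  d3:11  d4:6  d5:0  d6:0 → peak 20
Scene 7@3: d1:20  d2:12  d3:11  d4:6  d5:2  d6:0 → peak 20
Scene 7@4: d1:20  d2:12  d3:9  d4:6  d5:2  d6:2 → peak 20
Best is Scene 7@2, peak 20.

20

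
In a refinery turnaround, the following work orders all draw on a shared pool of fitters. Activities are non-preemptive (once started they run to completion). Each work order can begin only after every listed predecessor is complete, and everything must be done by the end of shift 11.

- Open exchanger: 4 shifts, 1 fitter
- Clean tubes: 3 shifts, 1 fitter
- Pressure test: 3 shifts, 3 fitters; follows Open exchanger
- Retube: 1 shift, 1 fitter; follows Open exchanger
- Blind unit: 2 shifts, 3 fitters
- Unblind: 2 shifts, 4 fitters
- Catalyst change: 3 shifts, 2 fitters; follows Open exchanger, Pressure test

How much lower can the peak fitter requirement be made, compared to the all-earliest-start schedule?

4

Early-start peak: s1:9  s2:9  s3:2  s4:1  s5:4  s6:3  s7:3  s8:2  s9:2  s10:2  s11:0 ⇒ 9.
Leveled (Open exchanger@1, Clean tubes@1, Pressure test@6, Retube@5, Blind unit@1, Unblind@4, Catalyst change@9): s1:5  s2:5  s3:2  s4:5  s5:5  s6:3  s7:3  s8:3  s9:2  s10:2  s11:2 ⇒ 5.
Reduction 9 − 5 = 4.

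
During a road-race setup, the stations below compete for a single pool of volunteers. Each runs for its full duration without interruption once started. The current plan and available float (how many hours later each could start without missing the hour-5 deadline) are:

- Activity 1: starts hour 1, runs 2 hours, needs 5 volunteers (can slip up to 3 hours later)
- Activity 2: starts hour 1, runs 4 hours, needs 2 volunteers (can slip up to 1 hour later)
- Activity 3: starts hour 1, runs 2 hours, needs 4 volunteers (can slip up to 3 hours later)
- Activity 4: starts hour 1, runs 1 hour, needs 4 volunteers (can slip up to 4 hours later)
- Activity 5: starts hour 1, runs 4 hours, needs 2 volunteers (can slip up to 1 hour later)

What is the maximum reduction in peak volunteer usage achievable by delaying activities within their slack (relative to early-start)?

8

Early-start peak: h1:17  h2:13  h3:4  h4:4  h5:0 ⇒ 17.
Leveled (Activity 1@1, Activity 2@1, Activity 3@3, Activity 4@5, Activity 5@1): h1:9  h2:9  h3:8  h4:8  h5:4 ⇒ 9.
Reduction 17 − 9 = 8.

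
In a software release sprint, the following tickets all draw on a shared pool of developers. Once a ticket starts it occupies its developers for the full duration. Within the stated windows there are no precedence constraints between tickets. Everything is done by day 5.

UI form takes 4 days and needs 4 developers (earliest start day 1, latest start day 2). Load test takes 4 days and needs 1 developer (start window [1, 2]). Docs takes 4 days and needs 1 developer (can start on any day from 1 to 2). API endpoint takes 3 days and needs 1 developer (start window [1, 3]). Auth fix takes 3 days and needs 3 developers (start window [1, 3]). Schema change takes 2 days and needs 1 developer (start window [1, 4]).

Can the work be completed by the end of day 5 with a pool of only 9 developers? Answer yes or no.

no

The minimum achievable peak is 10; 9 < 10, so no feasible schedule stays within the cap.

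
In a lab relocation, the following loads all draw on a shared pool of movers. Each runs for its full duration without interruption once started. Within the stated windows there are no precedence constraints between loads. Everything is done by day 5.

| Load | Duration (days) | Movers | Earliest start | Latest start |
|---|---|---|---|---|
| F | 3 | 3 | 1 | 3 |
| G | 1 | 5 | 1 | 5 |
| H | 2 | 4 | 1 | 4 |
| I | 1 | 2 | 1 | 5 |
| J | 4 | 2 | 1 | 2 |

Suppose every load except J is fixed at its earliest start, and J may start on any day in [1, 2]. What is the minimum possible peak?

J@1: d1:16  d2:9  d3:5  d4:2  d5:0 → peak 16
J@2: d1:14  d2:9  d3:5  d4:2  d5:2 → peak 14
Best is J@2, peak 14.

14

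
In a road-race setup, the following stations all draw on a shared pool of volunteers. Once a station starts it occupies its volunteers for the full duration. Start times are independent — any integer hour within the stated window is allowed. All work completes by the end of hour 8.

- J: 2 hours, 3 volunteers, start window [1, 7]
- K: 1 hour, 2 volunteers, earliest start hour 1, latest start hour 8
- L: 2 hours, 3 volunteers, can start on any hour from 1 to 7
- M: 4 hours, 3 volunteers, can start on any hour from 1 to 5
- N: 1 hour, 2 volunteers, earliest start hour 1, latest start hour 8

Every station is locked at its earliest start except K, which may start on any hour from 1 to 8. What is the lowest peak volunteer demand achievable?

11

K@1: h1:13  h2:9  h3:3  h4:3  h5:0  h6:0  h7:0  h8:0 → peak 13
K@2: h1:11  h2:11  h3:3  h4:3  h5:0  h6:0  h7:0  h8:0 → peak 11
K@3: h1:11  h2:9  h3:5  h4:3  h5:0  h6:0  h7:0  h8:0 → peak 11
K@4: h1:11  h2:9  h3:3  h4:5  h5:0  h6:0  h7:0  h8:0 → peak 11
K@5: h1:11  h2:9  h3:3  h4:3  h5:2  h6:0  h7:0  h8:0 → peak 11
K@6: h1:11  h2:9  h3:3  h4:3  h5:0  h6:2  h7:0  h8:0 → peak 11
K@7: h1:11  h2:9  h3:3  h4:3  h5:0  h6:0  h7:2  h8:0 → peak 11
K@8: h1:11  h2:9  h3:3  h4:3  h5:0  h6:0  h7:0  h8:2 → peak 11
Best is K@2, peak 11.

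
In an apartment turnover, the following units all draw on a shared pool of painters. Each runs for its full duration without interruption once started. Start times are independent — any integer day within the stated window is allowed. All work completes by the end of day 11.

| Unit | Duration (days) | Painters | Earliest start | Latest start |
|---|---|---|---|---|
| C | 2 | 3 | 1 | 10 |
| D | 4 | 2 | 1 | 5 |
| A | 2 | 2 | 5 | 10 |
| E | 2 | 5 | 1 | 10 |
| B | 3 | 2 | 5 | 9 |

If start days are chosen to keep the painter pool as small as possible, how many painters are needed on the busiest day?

5

Early-start (C@1, D@1, A@5, E@1, B@5) gives peak 10: d1:10  d2:10  d3:2  d4:2  d5:4  d6:4  d7:2  d8:0  d9:0  d10:0  d11:0.
Shift E→7, B→9.
Schedule C@1, D@1, A@5, E@7, B@9: d1:5  d2:5  d3:2  d4:2  d5:2  d6:2  d7:5  d8:5  d9:2  d10:2  d11:2 — peak 5.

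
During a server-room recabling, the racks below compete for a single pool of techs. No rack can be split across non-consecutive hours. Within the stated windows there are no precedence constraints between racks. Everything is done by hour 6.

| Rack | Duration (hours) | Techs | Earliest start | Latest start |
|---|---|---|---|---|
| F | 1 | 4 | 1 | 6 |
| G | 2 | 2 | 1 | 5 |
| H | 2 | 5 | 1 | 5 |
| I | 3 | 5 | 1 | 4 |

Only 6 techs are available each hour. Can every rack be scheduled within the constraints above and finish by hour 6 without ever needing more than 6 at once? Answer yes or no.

The minimum achievable peak is 7; 6 < 7, so no feasible schedule stays within the cap.

no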